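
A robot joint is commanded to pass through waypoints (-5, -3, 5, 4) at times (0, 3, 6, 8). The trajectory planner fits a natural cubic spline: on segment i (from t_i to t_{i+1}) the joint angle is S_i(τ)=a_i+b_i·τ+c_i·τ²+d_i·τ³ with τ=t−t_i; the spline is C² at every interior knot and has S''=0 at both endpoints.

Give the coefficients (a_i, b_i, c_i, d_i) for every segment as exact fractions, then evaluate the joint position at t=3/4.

Δ: Δ0=2/3, Δ1=8/3, Δ2=-1/2
row 1: diag=12, rhs=12; c'=1/4, d'=1
row 2: denom=10−3·1/4=37/4; d'=(-19−3·1)/(37/4)=-88/37
back: M2=-88/37
back: M1=1−1/4·-88/37=59/37
M: M0=0, M1=59/37, M2=-88/37, M3=0
seg 0: a=-5, c=M0/2=0, d=(M1−M0)/(6·3)=59/666, b=Δ0−h0·(2M0+M1)/6=-29/222
seg 1: a=-3, c=M1/2=59/74, d=(M2−M1)/(6·3)=-49/222, b=Δ1−h1·(2M1+M2)/6=251/111
seg 2: a=5, c=M2/2=-44/37, d=(M3−M2)/(6·2)=22/111, b=Δ2−h2·(2M2+M3)/6=241/222
t_q=3/4 → seg 0, τ=3/4; S=-5+-29/222·τ+0·τ²+59/666·τ³=-23967/4736

  seg 0: a=-5 b=-29/222 c=0 d=59/666
  seg 1: a=-3 b=251/111 c=59/74 d=-49/222
  seg 2: a=5 b=241/222 c=-44/37 d=22/111
S(3/4) = -23967/4736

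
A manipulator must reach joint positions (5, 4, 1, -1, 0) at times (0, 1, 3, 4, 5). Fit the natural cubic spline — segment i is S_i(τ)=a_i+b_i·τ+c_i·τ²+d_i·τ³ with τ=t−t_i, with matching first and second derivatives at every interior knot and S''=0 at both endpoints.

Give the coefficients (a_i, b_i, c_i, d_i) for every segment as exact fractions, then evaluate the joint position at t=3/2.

Δ: Δ0=-1, Δ1=-3/2, Δ2=-2, Δ3=1
row 1: diag=6, rhs=-3; c'=1/3, d'=-1/2
row 2: denom=6−2·1/3=16/3; d'=(-3−2·-1/2)/(16/3)=-3/8
row 3: denom=4−1·3/16=61/16; d'=(18−1·-3/8)/(61/16)=294/61
back: M3=294/61
back: M2=-3/8−3/16·294/61=-78/61
back: M1=-1/2−1/3·-78/61=-9/122
M: M0=0, M1=-9/122, M2=-78/61, M3=294/61, M4=0
seg 0: a=5, c=M0/2=0, d=(M1−M0)/(6·1)=-3/244, b=Δ0−h0·(2M0+M1)/6=-241/244
seg 1: a=4, c=M1/2=-9/244, d=(M2−M1)/(6·2)=-49/488, b=Δ1−h1·(2M1+M2)/6=-125/122
seg 2: a=1, c=M2/2=-39/61, d=(M3−M2)/(6·1)=62/61, b=Δ2−h2·(2M2+M3)/6=-145/61
seg 3: a=-1, c=M3/2=147/61, d=(M4−M3)/(6·1)=-49/61, b=Δ3−h3·(2M3+M4)/6=-37/61
t_q=3/2 → seg 1, τ=1/2; S=4+-125/122·τ+-9/244·τ²+-49/488·τ³=13531/3904

  seg 0: a=5 b=-241/244 c=0 d=-3/244
  seg 1: a=4 b=-125/122 c=-9/244 d=-49/488
  seg 2: a=1 b=-145/61 c=-39/61 d=62/61
  seg 3: a=-1 b=-37/61 c=147/61 d=-49/61
S(3/2) = 13531/3904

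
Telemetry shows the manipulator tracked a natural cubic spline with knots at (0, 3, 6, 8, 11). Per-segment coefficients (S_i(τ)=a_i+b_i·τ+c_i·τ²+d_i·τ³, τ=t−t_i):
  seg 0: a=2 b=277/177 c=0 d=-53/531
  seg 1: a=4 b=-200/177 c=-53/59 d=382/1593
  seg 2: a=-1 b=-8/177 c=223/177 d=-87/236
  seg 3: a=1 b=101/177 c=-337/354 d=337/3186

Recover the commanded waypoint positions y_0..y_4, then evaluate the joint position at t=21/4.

y_0 = S_0(0) = a_0 = 2
y_1 = S_1(0) = a_1 = 4
y_2 = S_2(0) = a_2 = -1
y_3 = S_3(0) = a_3 = 1
y_4 = S_3(3) = -3
t_q=21/4 is in segment 1 (τ=9/4); S_1(τ)=-677/1888

y_0=2 y_1=4 y_2=-1 y_3=1 y_4=-3
S(21/4) = -677/1888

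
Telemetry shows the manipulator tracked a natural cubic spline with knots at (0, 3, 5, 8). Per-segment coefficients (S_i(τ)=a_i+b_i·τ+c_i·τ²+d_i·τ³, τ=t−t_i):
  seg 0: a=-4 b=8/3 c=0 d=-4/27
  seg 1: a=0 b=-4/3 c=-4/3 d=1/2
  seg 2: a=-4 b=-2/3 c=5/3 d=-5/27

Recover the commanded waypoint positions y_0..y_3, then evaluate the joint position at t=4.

y_0=-4 y_1=0 y_2=-4 y_3=4
S(4) = -13/6

y_0 = S_0(0) = a_0 = -4
y_1 = S_1(0) = a_1 = 0
y_2 = S_2(0) = a_2 = -4
y_3 = S_2(3) = 4
t_q=4 is in segment 1 (τ=1); S_1(τ)=-13/6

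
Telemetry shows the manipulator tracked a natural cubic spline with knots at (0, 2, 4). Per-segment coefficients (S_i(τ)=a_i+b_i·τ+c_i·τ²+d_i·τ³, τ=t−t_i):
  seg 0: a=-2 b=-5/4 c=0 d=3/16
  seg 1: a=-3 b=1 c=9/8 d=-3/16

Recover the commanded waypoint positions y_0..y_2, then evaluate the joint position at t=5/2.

y_0 = S_0(0) = a_0 = -2
y_1 = S_1(0) = a_1 = -3
y_2 = S_1(2) = 2
t_q=5/2 is in segment 1 (τ=1/2); S_1(τ)=-287/128

y_0=-2 y_1=-3 y_2=2
S(5/2) = -287/128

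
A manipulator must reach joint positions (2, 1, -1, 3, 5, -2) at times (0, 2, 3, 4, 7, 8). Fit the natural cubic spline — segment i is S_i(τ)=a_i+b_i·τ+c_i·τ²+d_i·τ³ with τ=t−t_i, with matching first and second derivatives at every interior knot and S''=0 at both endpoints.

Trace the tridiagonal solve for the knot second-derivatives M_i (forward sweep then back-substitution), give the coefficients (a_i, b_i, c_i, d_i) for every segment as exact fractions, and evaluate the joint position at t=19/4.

Δ: Δ0=-1/2, Δ1=-2, Δ2=4, Δ3=2/3, Δ4=-7
row 1: diag=6, rhs=-9; c'=1/6, d'=-3/2
row 2: denom=4−1·1/6=23/6; d'=(36−1·-3/2)/(23/6)=225/23
row 3: denom=8−1·6/23=178/23; d'=(-20−1·225/23)/(178/23)=-685/178
row 4: denom=8−3·69/178=1217/178; d'=(-46−3·-685/178)/(1217/178)=-6133/1217
back: M4=-6133/1217
back: M3=-685/178−69/178·-6133/1217=-2306/1217
back: M2=225/23−6/23·-2306/1217=12507/1217
back: M1=-3/2−1/6·12507/1217=-3910/1217
M: M0=0, M1=-3910/1217, M2=12507/1217, M3=-2306/1217, M4=-6133/1217, M5=0
seg 0: a=2, c=M0/2=0, d=(M1−M0)/(6·2)=-1955/7302, b=Δ0−h0·(2M0+M1)/6=4169/7302
seg 1: a=1, c=M1/2=-1955/1217, d=(M2−M1)/(6·1)=16417/7302, b=Δ1−h1·(2M1+M2)/6=-19291/7302
seg 2: a=-1, c=M2/2=12507/2434, d=(M3−M2)/(6·1)=-14813/7302, b=Δ2−h2·(2M2+M3)/6=3250/3651
seg 3: a=3, c=M3/2=-1153/1217, d=(M4−M3)/(6·3)=-3827/21906, b=Δ3−h3·(2M3+M4)/6=37103/7302
seg 4: a=5, c=M4/2=-6133/2434, d=(M5−M4)/(6·1)=6133/7302, b=Δ4−h4·(2M4+M5)/6=-19424/3651
t_q=19/4 → seg 3, τ=3/4; S=3+37103/7302·τ+-1153/1217·τ²+-3827/21906·τ³=966479/155776

  seg 0: a=2 b=4169/7302 c=0 d=-1955/7302
  seg 1: a=1 b=-19291/7302 c=-1955/1217 d=16417/7302
  seg 2: a=-1 b=3250/3651 c=12507/2434 d=-14813/7302
  seg 3: a=3 b=37103/7302 c=-1153/1217 d=-3827/21906
  seg 4: a=5 b=-19424/3651 c=-6133/2434 d=6133/7302
S(19/4) = 966479/155776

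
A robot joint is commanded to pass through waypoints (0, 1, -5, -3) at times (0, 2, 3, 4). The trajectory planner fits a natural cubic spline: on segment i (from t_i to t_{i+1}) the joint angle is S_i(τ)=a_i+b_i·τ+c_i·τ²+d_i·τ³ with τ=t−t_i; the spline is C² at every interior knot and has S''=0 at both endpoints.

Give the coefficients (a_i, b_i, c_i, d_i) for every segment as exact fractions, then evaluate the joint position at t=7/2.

  seg 0: a=0 b=159/46 c=0 d=-17/23
  seg 1: a=1 b=-249/46 c=-102/23 d=177/46
  seg 2: a=-5 b=-63/23 c=327/46 d=-109/46
S(7/2) = -1799/368

Δ: Δ0=1/2, Δ1=-6, Δ2=2
row 1: diag=6, rhs=-39; c'=1/6, d'=-13/2
row 2: denom=4−1·1/6=23/6; d'=(48−1·-13/2)/(23/6)=327/23
back: M2=327/23
back: M1=-13/2−1/6·327/23=-204/23
M: M0=0, M1=-204/23, M2=327/23, M3=0
seg 0: a=0, c=M0/2=0, d=(M1−M0)/(6·2)=-17/23, b=Δ0−h0·(2M0+M1)/6=159/46
seg 1: a=1, c=M1/2=-102/23, d=(M2−M1)/(6·1)=177/46, b=Δ1−h1·(2M1+M2)/6=-249/46
seg 2: a=-5, c=M2/2=327/46, d=(M3−M2)/(6·1)=-109/46, b=Δ2−h2·(2M2+M3)/6=-63/23
t_q=7/2 → seg 2, τ=1/2; S=-5+-63/23·τ+327/46·τ²+-109/46·τ³=-1799/368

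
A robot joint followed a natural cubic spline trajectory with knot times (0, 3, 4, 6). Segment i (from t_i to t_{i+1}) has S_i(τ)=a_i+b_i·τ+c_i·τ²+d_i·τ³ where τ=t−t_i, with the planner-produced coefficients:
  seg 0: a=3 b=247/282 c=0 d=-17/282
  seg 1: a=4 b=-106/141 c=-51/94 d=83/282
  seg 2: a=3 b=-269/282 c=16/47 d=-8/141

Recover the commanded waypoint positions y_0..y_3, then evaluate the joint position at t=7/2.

y_0 = S_0(0) = a_0 = 3
y_1 = S_1(0) = a_1 = 4
y_2 = S_2(0) = a_2 = 3
y_3 = S_2(2) = 2
t_q=7/2 is in segment 1 (τ=1/2); S_1(τ)=2651/752

y_0=3 y_1=4 y_2=3 y_3=2
S(7/2) = 2651/752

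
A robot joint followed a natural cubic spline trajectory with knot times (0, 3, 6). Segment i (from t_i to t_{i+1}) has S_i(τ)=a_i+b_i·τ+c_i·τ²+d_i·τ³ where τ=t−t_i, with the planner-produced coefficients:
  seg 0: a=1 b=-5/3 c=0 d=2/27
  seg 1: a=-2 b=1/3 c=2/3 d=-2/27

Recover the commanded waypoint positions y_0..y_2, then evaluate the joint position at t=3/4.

y_0=1 y_1=-2 y_2=3
S(3/4) = -7/32

y_0 = S_0(0) = a_0 = 1
y_1 = S_1(0) = a_1 = -2
y_2 = S_1(3) = 3
t_q=3/4 is in segment 0 (τ=3/4); S_0(τ)=-7/32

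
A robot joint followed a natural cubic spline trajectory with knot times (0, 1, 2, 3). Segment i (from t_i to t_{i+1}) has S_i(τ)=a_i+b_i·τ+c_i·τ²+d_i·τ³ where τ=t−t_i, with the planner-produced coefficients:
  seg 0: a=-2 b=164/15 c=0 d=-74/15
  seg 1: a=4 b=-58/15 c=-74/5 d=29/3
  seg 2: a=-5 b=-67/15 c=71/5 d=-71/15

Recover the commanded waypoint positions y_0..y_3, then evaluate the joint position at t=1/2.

y_0=-2 y_1=4 y_2=-5 y_3=0
S(1/2) = 57/20

y_0 = S_0(0) = a_0 = -2
y_1 = S_1(0) = a_1 = 4
y_2 = S_2(0) = a_2 = -5
y_3 = S_2(1) = 0
t_q=1/2 is in segment 0 (τ=1/2); S_0(τ)=57/20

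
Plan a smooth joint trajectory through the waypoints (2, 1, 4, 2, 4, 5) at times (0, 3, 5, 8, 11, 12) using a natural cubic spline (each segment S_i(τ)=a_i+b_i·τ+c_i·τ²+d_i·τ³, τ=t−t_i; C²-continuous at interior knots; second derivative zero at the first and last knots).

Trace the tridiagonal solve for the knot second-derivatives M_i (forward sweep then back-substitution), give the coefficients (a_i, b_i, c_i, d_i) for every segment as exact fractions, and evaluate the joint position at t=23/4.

  seg 0: a=2 b=-1373/1272 c=0 d=949/11448
  seg 1: a=1 b=737/636 c=949/1272 d=-61/212
  seg 2: a=4 b=439/636 c=-1247/1272 d=2015/11448
  seg 3: a=2 b=-559/1272 c=32/53 d=-299/3816
  seg 4: a=4 b=679/636 c=-43/424 d=43/1272
S(23/4) = 109643/27136

Δ: Δ0=-1/3, Δ1=3/2, Δ2=-2/3, Δ3=2/3, Δ4=1
row 1: diag=10, rhs=11; c'=1/5, d'=11/10
row 2: denom=10−2·1/5=48/5; d'=(-13−2·11/10)/(48/5)=-19/12
row 3: denom=12−3·5/16=177/16; d'=(8−3·-19/12)/(177/16)=68/59
row 4: denom=8−3·16/59=424/59; d'=(2−3·68/59)/(424/59)=-43/212
back: M4=-43/212
back: M3=68/59−16/59·-43/212=64/53
back: M2=-19/12−5/16·64/53=-1247/636
back: M1=11/10−1/5·-1247/636=949/636
M: M0=0, M1=949/636, M2=-1247/636, M3=64/53, M4=-43/212, M5=0
seg 0: a=2, c=M0/2=0, d=(M1−M0)/(6·3)=949/11448, b=Δ0−h0·(2M0+M1)/6=-1373/1272
seg 1: a=1, c=M1/2=949/1272, d=(M2−M1)/(6·2)=-61/212, b=Δ1−h1·(2M1+M2)/6=737/636
seg 2: a=4, c=M2/2=-1247/1272, d=(M3−M2)/(6·3)=2015/11448, b=Δ2−h2·(2M2+M3)/6=439/636
seg 3: a=2, c=M3/2=32/53, d=(M4−M3)/(6·3)=-299/3816, b=Δ3−h3·(2M3+M4)/6=-559/1272
seg 4: a=4, c=M4/2=-43/424, d=(M5−M4)/(6·1)=43/1272, b=Δ4−h4·(2M4+M5)/6=679/636
t_q=23/4 → seg 2, τ=3/4; S=4+439/636·τ+-1247/1272·τ²+2015/11448·τ³=109643/27136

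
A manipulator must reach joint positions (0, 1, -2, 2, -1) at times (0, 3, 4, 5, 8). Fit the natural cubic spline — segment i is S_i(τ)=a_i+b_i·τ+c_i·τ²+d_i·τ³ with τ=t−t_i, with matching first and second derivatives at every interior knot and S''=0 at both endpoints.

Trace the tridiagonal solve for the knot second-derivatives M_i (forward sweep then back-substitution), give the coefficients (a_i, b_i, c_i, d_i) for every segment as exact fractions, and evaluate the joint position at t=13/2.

  seg 0: a=0 b=191/80 c=0 d=-493/2160
  seg 1: a=1 b=-151/40 c=-493/240 d=679/240
  seg 2: a=-2 b=29/48 c=193/30 d=-243/80
  seg 3: a=2 b=523/120 c=-643/240 d=643/2160
S(13/2) = 2249/640

Δ: Δ0=1/3, Δ1=-3, Δ2=4, Δ3=-1
row 1: diag=8, rhs=-20; c'=1/8, d'=-5/2
row 2: denom=4−1·1/8=31/8; d'=(42−1·-5/2)/(31/8)=356/31
row 3: denom=8−1·8/31=240/31; d'=(-30−1·356/31)/(240/31)=-643/120
back: M3=-643/120
back: M2=356/31−8/31·-643/120=193/15
back: M1=-5/2−1/8·193/15=-493/120
M: M0=0, M1=-493/120, M2=193/15, M3=-643/120, M4=0
seg 0: a=0, c=M0/2=0, d=(M1−M0)/(6·3)=-493/2160, b=Δ0−h0·(2M0+M1)/6=191/80
seg 1: a=1, c=M1/2=-493/240, d=(M2−M1)/(6·1)=679/240, b=Δ1−h1·(2M1+M2)/6=-151/40
seg 2: a=-2, c=M2/2=193/30, d=(M3−M2)/(6·1)=-243/80, b=Δ2−h2·(2M2+M3)/6=29/48
seg 3: a=2, c=M3/2=-643/240, d=(M4−M3)/(6·3)=643/2160, b=Δ3−h3·(2M3+M4)/6=523/120
t_q=13/2 → seg 3, τ=3/2; S=2+523/120·τ+-643/240·τ²+643/2160·τ³=2249/640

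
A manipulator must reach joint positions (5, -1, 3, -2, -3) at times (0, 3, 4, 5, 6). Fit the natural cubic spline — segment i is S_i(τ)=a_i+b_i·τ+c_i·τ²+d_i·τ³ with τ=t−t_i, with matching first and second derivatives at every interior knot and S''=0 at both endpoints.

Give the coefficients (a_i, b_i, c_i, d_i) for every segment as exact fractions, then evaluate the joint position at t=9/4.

  seg 0: a=5 b=-311/58 c=0 d=65/174
  seg 1: a=-1 b=137/29 c=195/58 d=-237/58
  seg 2: a=3 b=-47/58 c=-258/29 d=273/58
  seg 3: a=-2 b=-130/29 c=303/58 d=-101/58
S(9/4) = -10429/3712

Δ: Δ0=-2, Δ1=4, Δ2=-5, Δ3=-1
row 1: diag=8, rhs=36; c'=1/8, d'=9/2
row 2: denom=4−1·1/8=31/8; d'=(-54−1·9/2)/(31/8)=-468/31
row 3: denom=4−1·8/31=116/31; d'=(24−1·-468/31)/(116/31)=303/29
back: M3=303/29
back: M2=-468/31−8/31·303/29=-516/29
back: M1=9/2−1/8·-516/29=195/29
M: M0=0, M1=195/29, M2=-516/29, M3=303/29, M4=0
seg 0: a=5, c=M0/2=0, d=(M1−M0)/(6·3)=65/174, b=Δ0−h0·(2M0+M1)/6=-311/58
seg 1: a=-1, c=M1/2=195/58, d=(M2−M1)/(6·1)=-237/58, b=Δ1−h1·(2M1+M2)/6=137/29
seg 2: a=3, c=M2/2=-258/29, d=(M3−M2)/(6·1)=273/58, b=Δ2−h2·(2M2+M3)/6=-47/58
seg 3: a=-2, c=M3/2=303/58, d=(M4−M3)/(6·1)=-101/58, b=Δ3−h3·(2M3+M4)/6=-130/29
t_q=9/4 → seg 0, τ=9/4; S=5+-311/58·τ+0·τ²+65/174·τ³=-10429/3712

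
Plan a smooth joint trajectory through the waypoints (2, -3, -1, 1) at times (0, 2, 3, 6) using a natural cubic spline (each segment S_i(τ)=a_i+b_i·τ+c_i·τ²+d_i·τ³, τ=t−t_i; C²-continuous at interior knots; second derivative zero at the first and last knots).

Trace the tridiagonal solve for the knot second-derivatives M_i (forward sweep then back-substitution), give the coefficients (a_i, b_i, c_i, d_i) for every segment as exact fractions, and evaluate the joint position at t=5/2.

  seg 0: a=2 b=-1153/282 c=0 d=56/141
  seg 1: a=-3 b=191/282 c=112/47 d=-299/282
  seg 2: a=-1 b=319/141 c=-75/94 d=25/282
S(5/2) = -1653/752

Δ: Δ0=-5/2, Δ1=2, Δ2=2/3
row 1: diag=6, rhs=27; c'=1/6, d'=9/2
row 2: denom=8−1·1/6=47/6; d'=(-8−1·9/2)/(47/6)=-75/47
back: M2=-75/47
back: M1=9/2−1/6·-75/47=224/47
M: M0=0, M1=224/47, M2=-75/47, M3=0
seg 0: a=2, c=M0/2=0, d=(M1−M0)/(6·2)=56/141, b=Δ0−h0·(2M0+M1)/6=-1153/282
seg 1: a=-3, c=M1/2=112/47, d=(M2−M1)/(6·1)=-299/282, b=Δ1−h1·(2M1+M2)/6=191/282
seg 2: a=-1, c=M2/2=-75/94, d=(M3−M2)/(6·3)=25/282, b=Δ2−h2·(2M2+M3)/6=319/141
t_q=5/2 → seg 1, τ=1/2; S=-3+191/282·τ+112/47·τ²+-299/282·τ³=-1653/752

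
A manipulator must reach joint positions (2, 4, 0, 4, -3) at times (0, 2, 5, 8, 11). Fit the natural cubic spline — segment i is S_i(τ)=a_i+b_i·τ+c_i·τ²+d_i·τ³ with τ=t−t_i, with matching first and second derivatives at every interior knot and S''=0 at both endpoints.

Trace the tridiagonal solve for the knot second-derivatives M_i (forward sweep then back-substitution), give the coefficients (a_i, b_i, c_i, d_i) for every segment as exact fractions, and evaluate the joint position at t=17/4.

Δ: Δ0=1, Δ1=-4/3, Δ2=4/3, Δ3=-7/3
row 1: diag=10, rhs=-14; c'=3/10, d'=-7/5
row 2: denom=12−3·3/10=111/10; d'=(16−3·-7/5)/(111/10)=202/111
row 3: denom=12−3·10/37=414/37; d'=(-22−3·202/111)/(414/37)=-508/207
back: M3=-508/207
back: M2=202/111−10/37·-508/207=514/207
back: M1=-7/5−3/10·514/207=-148/69
M: M0=0, M1=-148/69, M2=514/207, M3=-508/207, M4=0
seg 0: a=2, c=M0/2=0, d=(M1−M0)/(6·2)=-37/207, b=Δ0−h0·(2M0+M1)/6=355/207
seg 1: a=4, c=M1/2=-74/69, d=(M2−M1)/(6·3)=479/1863, b=Δ1−h1·(2M1+M2)/6=-89/207
seg 2: a=0, c=M2/2=257/207, d=(M3−M2)/(6·3)=-511/1863, b=Δ2−h2·(2M2+M3)/6=16/207
seg 3: a=4, c=M3/2=-254/207, d=(M4−M3)/(6·3)=254/1863, b=Δ3−h3·(2M3+M4)/6=25/207
t_q=17/4 → seg 1, τ=9/4; S=4+-89/207·τ+-74/69·τ²+479/1863·τ³=783/1472

  seg 0: a=2 b=355/207 c=0 d=-37/207
  seg 1: a=4 b=-89/207 c=-74/69 d=479/1863
  seg 2: a=0 b=16/207 c=257/207 d=-511/1863
  seg 3: a=4 b=25/207 c=-254/207 d=254/1863
S(17/4) = 783/1472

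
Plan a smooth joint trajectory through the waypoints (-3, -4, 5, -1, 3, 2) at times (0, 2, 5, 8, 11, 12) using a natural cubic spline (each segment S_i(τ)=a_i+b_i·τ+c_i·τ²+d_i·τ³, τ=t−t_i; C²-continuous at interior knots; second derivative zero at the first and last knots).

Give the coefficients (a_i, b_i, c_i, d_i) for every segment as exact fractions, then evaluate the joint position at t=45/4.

Δ: Δ0=-1/2, Δ1=3, Δ2=-2, Δ3=4/3, Δ4=-1
row 1: diag=10, rhs=21; c'=3/10, d'=21/10
row 2: denom=12−3·3/10=111/10; d'=(-30−3·21/10)/(111/10)=-121/37
row 3: denom=12−3·10/37=414/37; d'=(20−3·-121/37)/(414/37)=1103/414
row 4: denom=8−3·37/138=331/46; d'=(-14−3·1103/414)/(331/46)=-3035/993
back: M4=-3035/993
back: M3=1103/414−37/138·-3035/993=10378/2979
back: M2=-121/37−10/37·10378/2979=-12547/2979
back: M1=21/10−3/10·-12547/2979=3340/993
M: M0=0, M1=3340/993, M2=-12547/2979, M3=10378/2979, M4=-3035/993, M5=0
seg 0: a=-3, c=M0/2=0, d=(M1−M0)/(6·2)=835/2979, b=Δ0−h0·(2M0+M1)/6=-9659/5958
seg 1: a=-4, c=M1/2=1670/993, d=(M2−M1)/(6·3)=-22567/53622, b=Δ1−h1·(2M1+M2)/6=10381/5958
seg 2: a=5, c=M2/2=-12547/5958, d=(M3−M2)/(6·3)=22925/53622, b=Δ2−h2·(2M2+M3)/6=1400/2979
seg 3: a=-1, c=M3/2=5189/2979, d=(M4−M3)/(6·3)=-19483/53622, b=Δ3−h3·(2M3+M4)/6=-3707/5958
seg 4: a=3, c=M4/2=-3035/1986, d=(M5−M4)/(6·1)=3035/5958, b=Δ4−h4·(2M4+M5)/6=56/2979
t_q=45/4 → seg 4, τ=1/4; S=3+56/2979·τ+-3035/1986·τ²+3035/5958·τ³=370781/127104

  seg 0: a=-3 b=-9659/5958 c=0 d=835/2979
  seg 1: a=-4 b=10381/5958 c=1670/993 d=-22567/53622
  seg 2: a=5 b=1400/2979 c=-12547/5958 d=22925/53622
  seg 3: a=-1 b=-3707/5958 c=5189/2979 d=-19483/53622
  seg 4: a=3 b=56/2979 c=-3035/1986 d=3035/5958
S(45/4) = 370781/127104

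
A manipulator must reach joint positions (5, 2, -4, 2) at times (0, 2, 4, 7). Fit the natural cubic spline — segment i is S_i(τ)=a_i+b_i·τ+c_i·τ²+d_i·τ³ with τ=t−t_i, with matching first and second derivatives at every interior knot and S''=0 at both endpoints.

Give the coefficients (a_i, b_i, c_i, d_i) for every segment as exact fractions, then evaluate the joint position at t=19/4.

  seg 0: a=5 b=-16/19 c=0 d=-25/152
  seg 1: a=2 b=-107/38 c=-75/76 d=17/38
  seg 2: a=-4 b=-53/38 c=129/76 d=-43/228
S(19/4) = -20287/4864

Δ: Δ0=-3/2, Δ1=-3, Δ2=2
row 1: diag=8, rhs=-9; c'=1/4, d'=-9/8
row 2: denom=10−2·1/4=19/2; d'=(30−2·-9/8)/(19/2)=129/38
back: M2=129/38
back: M1=-9/8−1/4·129/38=-75/38
M: M0=0, M1=-75/38, M2=129/38, M3=0
seg 0: a=5, c=M0/2=0, d=(M1−M0)/(6·2)=-25/152, b=Δ0−h0·(2M0+M1)/6=-16/19
seg 1: a=2, c=M1/2=-75/76, d=(M2−M1)/(6·2)=17/38, b=Δ1−h1·(2M1+M2)/6=-107/38
seg 2: a=-4, c=M2/2=129/76, d=(M3−M2)/(6·3)=-43/228, b=Δ2−h2·(2M2+M3)/6=-53/38
t_q=19/4 → seg 2, τ=3/4; S=-4+-53/38·τ+129/76·τ²+-43/228·τ³=-20287/4864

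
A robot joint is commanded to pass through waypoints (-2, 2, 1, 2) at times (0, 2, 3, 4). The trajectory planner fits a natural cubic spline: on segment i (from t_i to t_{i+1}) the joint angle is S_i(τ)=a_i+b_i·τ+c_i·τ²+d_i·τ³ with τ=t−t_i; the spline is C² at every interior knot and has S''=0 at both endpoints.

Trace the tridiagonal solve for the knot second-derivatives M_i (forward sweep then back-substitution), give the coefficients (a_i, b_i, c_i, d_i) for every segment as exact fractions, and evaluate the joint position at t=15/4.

  seg 0: a=-2 b=74/23 c=0 d=-7/23
  seg 1: a=2 b=-10/23 c=-42/23 d=29/23
  seg 2: a=1 b=-7/23 c=45/23 d=-15/23
S(15/4) = 2351/1472

Δ: Δ0=2, Δ1=-1, Δ2=1
row 1: diag=6, rhs=-18; c'=1/6, d'=-3
row 2: denom=4−1·1/6=23/6; d'=(12−1·-3)/(23/6)=90/23
back: M2=90/23
back: M1=-3−1/6·90/23=-84/23
M: M0=0, M1=-84/23, M2=90/23, M3=0
seg 0: a=-2, c=M0/2=0, d=(M1−M0)/(6·2)=-7/23, b=Δ0−h0·(2M0+M1)/6=74/23
seg 1: a=2, c=M1/2=-42/23, d=(M2−M1)/(6·1)=29/23, b=Δ1−h1·(2M1+M2)/6=-10/23
seg 2: a=1, c=M2/2=45/23, d=(M3−M2)/(6·1)=-15/23, b=Δ2−h2·(2M2+M3)/6=-7/23
t_q=15/4 → seg 2, τ=3/4; S=1+-7/23·τ+45/23·τ²+-15/23·τ³=2351/1472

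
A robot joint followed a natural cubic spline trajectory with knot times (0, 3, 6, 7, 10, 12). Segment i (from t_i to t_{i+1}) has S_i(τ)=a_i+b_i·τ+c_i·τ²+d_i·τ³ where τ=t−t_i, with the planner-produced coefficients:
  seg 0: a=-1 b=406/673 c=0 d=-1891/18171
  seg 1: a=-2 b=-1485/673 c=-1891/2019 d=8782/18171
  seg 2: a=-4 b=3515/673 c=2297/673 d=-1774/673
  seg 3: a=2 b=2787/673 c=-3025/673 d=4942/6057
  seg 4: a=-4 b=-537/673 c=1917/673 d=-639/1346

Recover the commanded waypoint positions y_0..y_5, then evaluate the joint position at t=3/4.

y_0 = S_0(0) = a_0 = -1
y_1 = S_1(0) = a_1 = -2
y_2 = S_2(0) = a_2 = -4
y_3 = S_3(0) = a_3 = 2
y_4 = S_4(0) = a_4 = -4
y_5 = S_4(2) = 2
t_q=3/4 is in segment 0 (τ=3/4); S_0(τ)=-25475/43072

y_0=-1 y_1=-2 y_2=-4 y_3=2 y_4=-4 y_5=2
S(3/4) = -25475/43072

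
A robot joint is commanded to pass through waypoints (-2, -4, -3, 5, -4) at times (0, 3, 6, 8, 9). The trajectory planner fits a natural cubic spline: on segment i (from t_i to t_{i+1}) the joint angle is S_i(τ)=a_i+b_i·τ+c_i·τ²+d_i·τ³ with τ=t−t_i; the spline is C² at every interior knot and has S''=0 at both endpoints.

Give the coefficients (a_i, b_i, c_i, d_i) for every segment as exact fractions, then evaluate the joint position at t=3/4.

Δ: Δ0=-2/3, Δ1=1/3, Δ2=4, Δ3=-9
row 1: diag=12, rhs=6; c'=1/4, d'=1/2
row 2: denom=10−3·1/4=37/4; d'=(22−3·1/2)/(37/4)=82/37
row 3: denom=6−2·8/37=206/37; d'=(-78−2·82/37)/(206/37)=-1525/103
back: M3=-1525/103
back: M2=82/37−8/37·-1525/103=558/103
back: M1=1/2−1/4·558/103=-88/103
M: M0=0, M1=-88/103, M2=558/103, M3=-1525/103, M4=0
seg 0: a=-2, c=M0/2=0, d=(M1−M0)/(6·3)=-44/927, b=Δ0−h0·(2M0+M1)/6=-74/309
seg 1: a=-4, c=M1/2=-44/103, d=(M2−M1)/(6·3)=323/927, b=Δ1−h1·(2M1+M2)/6=-470/309
seg 2: a=-3, c=M2/2=279/103, d=(M3−M2)/(6·2)=-2083/1236, b=Δ2−h2·(2M2+M3)/6=1645/309
seg 3: a=5, c=M3/2=-1525/206, d=(M4−M3)/(6·1)=1525/618, b=Δ3−h3·(2M3+M4)/6=-1256/309
t_q=3/4 → seg 0, τ=3/4; S=-2+-74/309·τ+0·τ²+-44/927·τ³=-3625/1648

  seg 0: a=-2 b=-74/309 c=0 d=-44/927
  seg 1: a=-4 b=-470/309 c=-44/103 d=323/927
  seg 2: a=-3 b=1645/309 c=279/103 d=-2083/1236
  seg 3: a=5 b=-1256/309 c=-1525/206 d=1525/618
S(3/4) = -3625/1648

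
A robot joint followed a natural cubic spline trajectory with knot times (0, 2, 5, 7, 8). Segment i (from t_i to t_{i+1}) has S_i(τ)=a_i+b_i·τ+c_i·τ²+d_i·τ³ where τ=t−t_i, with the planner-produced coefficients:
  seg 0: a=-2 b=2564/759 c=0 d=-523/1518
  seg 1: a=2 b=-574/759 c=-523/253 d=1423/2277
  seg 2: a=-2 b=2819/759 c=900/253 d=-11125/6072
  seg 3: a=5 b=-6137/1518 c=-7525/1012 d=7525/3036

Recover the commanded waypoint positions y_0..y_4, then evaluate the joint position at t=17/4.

y_0 = S_0(0) = a_0 = -2
y_1 = S_1(0) = a_1 = 2
y_2 = S_2(0) = a_2 = -2
y_3 = S_3(0) = a_3 = 5
y_4 = S_3(1) = -4
t_q=17/4 is in segment 1 (τ=9/4); S_1(τ)=-4487/1472

y_0=-2 y_1=2 y_2=-2 y_3=5 y_4=-4
S(17/4) = -4487/1472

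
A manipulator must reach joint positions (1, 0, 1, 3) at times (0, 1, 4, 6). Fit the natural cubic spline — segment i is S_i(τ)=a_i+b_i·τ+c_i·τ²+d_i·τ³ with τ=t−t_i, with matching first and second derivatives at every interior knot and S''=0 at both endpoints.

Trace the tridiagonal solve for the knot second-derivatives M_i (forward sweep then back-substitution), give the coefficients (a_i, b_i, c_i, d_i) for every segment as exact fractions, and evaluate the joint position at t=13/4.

  seg 0: a=1 b=-247/213 c=0 d=34/213
  seg 1: a=0 b=-145/213 c=34/71 d=-10/213
  seg 2: a=1 b=197/213 c=4/71 d=-2/213
S(13/4) = 813/2272

Δ: Δ0=-1, Δ1=1/3, Δ2=1
row 1: diag=8, rhs=8; c'=3/8, d'=1
row 2: denom=10−3·3/8=71/8; d'=(4−3·1)/(71/8)=8/71
back: M2=8/71
back: M1=1−3/8·8/71=68/71
M: M0=0, M1=68/71, M2=8/71, M3=0
seg 0: a=1, c=M0/2=0, d=(M1−M0)/(6·1)=34/213, b=Δ0−h0·(2M0+M1)/6=-247/213
seg 1: a=0, c=M1/2=34/71, d=(M2−M1)/(6·3)=-10/213, b=Δ1−h1·(2M1+M2)/6=-145/213
seg 2: a=1, c=M2/2=4/71, d=(M3−M2)/(6·2)=-2/213, b=Δ2−h2·(2M2+M3)/6=197/213
t_q=13/4 → seg 1, τ=9/4; S=0+-145/213·τ+34/71·τ²+-10/213·τ³=813/2272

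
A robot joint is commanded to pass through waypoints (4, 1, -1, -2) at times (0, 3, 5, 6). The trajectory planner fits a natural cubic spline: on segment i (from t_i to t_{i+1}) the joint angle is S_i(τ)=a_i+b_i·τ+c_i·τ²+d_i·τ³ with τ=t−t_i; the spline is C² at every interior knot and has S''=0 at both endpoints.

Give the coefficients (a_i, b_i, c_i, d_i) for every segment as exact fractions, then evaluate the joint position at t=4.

  seg 0: a=4 b=-1 c=0 d=0
  seg 1: a=1 b=-1 c=0 d=0
  seg 2: a=-1 b=-1 c=0 d=0
S(4) = 0

Δ: Δ0=-1, Δ1=-1, Δ2=-1
row 1: diag=10, rhs=0; c'=1/5, d'=0
row 2: denom=6−2·1/5=28/5; d'=(0−2·0)/(28/5)=0
back: M2=0
back: M1=0−1/5·0=0
M: M0=0, M1=0, M2=0, M3=0
seg 0: a=4, c=M0/2=0, d=(M1−M0)/(6·3)=0, b=Δ0−h0·(2M0+M1)/6=-1
seg 1: a=1, c=M1/2=0, d=(M2−M1)/(6·2)=0, b=Δ1−h1·(2M1+M2)/6=-1
seg 2: a=-1, c=M2/2=0, d=(M3−M2)/(6·1)=0, b=Δ2−h2·(2M2+M3)/6=-1
t_q=4 → seg 1, τ=1; S=1+-1·τ+0·τ²+0·τ³=0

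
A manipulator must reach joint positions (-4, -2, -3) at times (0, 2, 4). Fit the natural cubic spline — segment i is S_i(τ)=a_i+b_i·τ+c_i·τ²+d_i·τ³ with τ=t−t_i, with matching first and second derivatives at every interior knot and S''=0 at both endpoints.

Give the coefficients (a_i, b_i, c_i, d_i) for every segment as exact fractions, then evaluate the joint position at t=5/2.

  seg 0: a=-4 b=11/8 c=0 d=-3/32
  seg 1: a=-2 b=1/4 c=-9/16 d=3/32
S(5/2) = -513/256

Δ: Δ0=1, Δ1=-1/2
row 1: diag=8, rhs=-9; c'=1/4, d'=-9/8
back: M1=-9/8
M: M0=0, M1=-9/8, M2=0
seg 0: a=-4, c=M0/2=0, d=(M1−M0)/(6·2)=-3/32, b=Δ0−h0·(2M0+M1)/6=11/8
seg 1: a=-2, c=M1/2=-9/16, d=(M2−M1)/(6·2)=3/32, b=Δ1−h1·(2M1+M2)/6=1/4
t_q=5/2 → seg 1, τ=1/2; S=-2+1/4·τ+-9/16·τ²+3/32·τ³=-513/256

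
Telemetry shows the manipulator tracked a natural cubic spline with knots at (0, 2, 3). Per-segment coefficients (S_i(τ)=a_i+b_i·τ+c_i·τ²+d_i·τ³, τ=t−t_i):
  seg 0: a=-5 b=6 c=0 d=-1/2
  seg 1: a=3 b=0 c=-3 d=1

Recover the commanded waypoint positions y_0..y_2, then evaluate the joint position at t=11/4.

y_0=-5 y_1=3 y_2=1
S(11/4) = 111/64

y_0 = S_0(0) = a_0 = -5
y_1 = S_1(0) = a_1 = 3
y_2 = S_1(1) = 1
t_q=11/4 is in segment 1 (τ=3/4); S_1(τ)=111/64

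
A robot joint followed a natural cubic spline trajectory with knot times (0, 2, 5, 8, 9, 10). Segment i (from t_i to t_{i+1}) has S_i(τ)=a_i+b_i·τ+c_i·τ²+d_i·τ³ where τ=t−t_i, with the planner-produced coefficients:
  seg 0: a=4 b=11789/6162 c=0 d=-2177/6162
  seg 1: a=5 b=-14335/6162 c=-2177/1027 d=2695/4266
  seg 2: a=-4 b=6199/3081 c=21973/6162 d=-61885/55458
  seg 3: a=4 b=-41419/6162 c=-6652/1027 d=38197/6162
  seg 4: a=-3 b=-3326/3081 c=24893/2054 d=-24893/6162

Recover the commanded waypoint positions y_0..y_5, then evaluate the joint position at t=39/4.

y_0 = S_0(0) = a_0 = 4
y_1 = S_1(0) = a_1 = 5
y_2 = S_2(0) = a_2 = -4
y_3 = S_3(0) = a_3 = 4
y_4 = S_4(0) = a_4 = -3
y_5 = S_4(1) = 4
t_q=39/4 is in segment 4 (τ=3/4); S_4(τ)=171311/131456

y_0=4 y_1=5 y_2=-4 y_3=4 y_4=-3 y_5=4
S(39/4) = 171311/131456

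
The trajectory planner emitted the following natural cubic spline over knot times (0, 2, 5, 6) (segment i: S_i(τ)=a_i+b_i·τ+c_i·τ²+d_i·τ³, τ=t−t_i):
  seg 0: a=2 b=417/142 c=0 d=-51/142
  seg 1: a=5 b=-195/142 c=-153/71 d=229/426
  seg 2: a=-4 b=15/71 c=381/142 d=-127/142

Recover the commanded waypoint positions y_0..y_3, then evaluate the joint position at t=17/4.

y_0=2 y_1=5 y_2=-4 y_3=-2
S(17/4) = -26137/9088

y_0 = S_0(0) = a_0 = 2
y_1 = S_1(0) = a_1 = 5
y_2 = S_2(0) = a_2 = -4
y_3 = S_2(1) = -2
t_q=17/4 is in segment 1 (τ=9/4); S_1(τ)=-26137/9088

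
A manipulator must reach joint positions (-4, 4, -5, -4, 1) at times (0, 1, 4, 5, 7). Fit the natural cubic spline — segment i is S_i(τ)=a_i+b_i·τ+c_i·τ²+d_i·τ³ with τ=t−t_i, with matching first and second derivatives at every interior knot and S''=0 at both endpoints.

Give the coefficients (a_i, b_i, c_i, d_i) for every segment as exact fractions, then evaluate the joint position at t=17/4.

  seg 0: a=-4 b=903/92 c=0 d=-167/92
  seg 1: a=4 b=201/46 c=-501/92 d=275/276
  seg 2: a=-5 b=-129/92 c=81/23 d=-103/92
  seg 3: a=-4 b=105/46 c=15/92 d=-5/184
S(17/4) = -30311/5888

Δ: Δ0=8, Δ1=-3, Δ2=1, Δ3=5/2
row 1: diag=8, rhs=-66; c'=3/8, d'=-33/4
row 2: denom=8−3·3/8=55/8; d'=(24−3·-33/4)/(55/8)=78/11
row 3: denom=6−1·8/55=322/55; d'=(9−1·78/11)/(322/55)=15/46
back: M3=15/46
back: M2=78/11−8/55·15/46=162/23
back: M1=-33/4−3/8·162/23=-501/46
M: M0=0, M1=-501/46, M2=162/23, M3=15/46, M4=0
seg 0: a=-4, c=M0/2=0, d=(M1−M0)/(6·1)=-167/92, b=Δ0−h0·(2M0+M1)/6=903/92
seg 1: a=4, c=M1/2=-501/92, d=(M2−M1)/(6·3)=275/276, b=Δ1−h1·(2M1+M2)/6=201/46
seg 2: a=-5, c=M2/2=81/23, d=(M3−M2)/(6·1)=-103/92, b=Δ2−h2·(2M2+M3)/6=-129/92
seg 3: a=-4, c=M3/2=15/92, d=(M4−M3)/(6·2)=-5/184, b=Δ3−h3·(2M3+M4)/6=105/46
t_q=17/4 → seg 2, τ=1/4; S=-5+-129/92·τ+81/23·τ²+-103/92·τ³=-30311/5888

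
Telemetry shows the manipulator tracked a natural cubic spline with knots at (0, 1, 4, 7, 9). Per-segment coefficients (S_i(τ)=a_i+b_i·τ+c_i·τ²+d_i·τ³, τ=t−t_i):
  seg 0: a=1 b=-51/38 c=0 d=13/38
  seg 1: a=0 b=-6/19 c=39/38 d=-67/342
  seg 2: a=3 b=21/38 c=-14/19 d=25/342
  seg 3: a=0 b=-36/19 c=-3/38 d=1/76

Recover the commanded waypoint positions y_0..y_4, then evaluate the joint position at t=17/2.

y_0 = S_0(0) = a_0 = 1
y_1 = S_1(0) = a_1 = 0
y_2 = S_2(0) = a_2 = 3
y_3 = S_3(0) = a_3 = 0
y_4 = S_3(2) = -4
t_q=17/2 is in segment 3 (τ=3/2); S_3(τ)=-1809/608

y_0=1 y_1=0 y_2=3 y_3=0 y_4=-4
S(17/2) = -1809/608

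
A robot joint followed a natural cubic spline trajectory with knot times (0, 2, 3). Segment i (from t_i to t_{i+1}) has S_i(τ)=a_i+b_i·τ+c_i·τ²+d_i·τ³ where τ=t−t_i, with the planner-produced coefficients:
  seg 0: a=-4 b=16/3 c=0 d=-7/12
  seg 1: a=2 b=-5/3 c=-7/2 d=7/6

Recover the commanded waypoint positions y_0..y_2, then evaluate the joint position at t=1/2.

y_0=-4 y_1=2 y_2=-2
S(1/2) = -45/32

y_0 = S_0(0) = a_0 = -4
y_1 = S_1(0) = a_1 = 2
y_2 = S_1(1) = -2
t_q=1/2 is in segment 0 (τ=1/2); S_0(τ)=-45/32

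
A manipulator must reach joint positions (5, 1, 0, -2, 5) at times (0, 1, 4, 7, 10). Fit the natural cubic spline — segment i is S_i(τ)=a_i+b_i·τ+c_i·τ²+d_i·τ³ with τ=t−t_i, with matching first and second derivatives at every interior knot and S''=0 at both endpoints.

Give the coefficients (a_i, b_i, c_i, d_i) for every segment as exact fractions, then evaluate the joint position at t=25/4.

Δ: Δ0=-4, Δ1=-1/3, Δ2=-2/3, Δ3=7/3
row 1: diag=8, rhs=22; c'=3/8, d'=11/4
row 2: denom=12−3·3/8=87/8; d'=(-2−3·11/4)/(87/8)=-82/87
row 3: denom=12−3·8/29=324/29; d'=(18−3·-82/87)/(324/29)=151/81
back: M3=151/81
back: M2=-82/87−8/29·151/81=-118/81
back: M1=11/4−3/8·-118/81=89/27
M: M0=0, M1=89/27, M2=-118/81, M3=151/81, M4=0
seg 0: a=5, c=M0/2=0, d=(M1−M0)/(6·1)=89/162, b=Δ0−h0·(2M0+M1)/6=-737/162
seg 1: a=1, c=M1/2=89/54, d=(M2−M1)/(6·3)=-385/1458, b=Δ1−h1·(2M1+M2)/6=-235/81
seg 2: a=0, c=M2/2=-59/81, d=(M3−M2)/(6·3)=269/1458, b=Δ2−h2·(2M2+M3)/6=-23/162
seg 3: a=-2, c=M3/2=151/162, d=(M4−M3)/(6·3)=-151/1458, b=Δ3−h3·(2M3+M4)/6=38/81
t_q=25/4 → seg 2, τ=9/4; S=0+-23/162·τ+-59/81·τ²+269/1458·τ³=-2195/1152

  seg 0: a=5 b=-737/162 c=0 d=89/162
  seg 1: a=1 b=-235/81 c=89/54 d=-385/1458
  seg 2: a=0 b=-23/162 c=-59/81 d=269/1458
  seg 3: a=-2 b=38/81 c=151/162 d=-151/1458
S(25/4) = -2195/1152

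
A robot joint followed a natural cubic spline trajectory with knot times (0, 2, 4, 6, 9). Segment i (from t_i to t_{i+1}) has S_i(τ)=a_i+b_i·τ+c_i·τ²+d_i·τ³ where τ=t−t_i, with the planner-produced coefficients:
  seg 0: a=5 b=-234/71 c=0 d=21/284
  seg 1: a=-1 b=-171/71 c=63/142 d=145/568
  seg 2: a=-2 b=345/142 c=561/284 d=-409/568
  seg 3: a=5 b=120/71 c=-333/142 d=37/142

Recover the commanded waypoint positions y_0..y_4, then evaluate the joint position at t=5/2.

y_0=5 y_1=-1 y_2=-2 y_3=5 y_4=-4
S(5/2) = -9367/4544

y_0 = S_0(0) = a_0 = 5
y_1 = S_1(0) = a_1 = -1
y_2 = S_2(0) = a_2 = -2
y_3 = S_3(0) = a_3 = 5
y_4 = S_3(3) = -4
t_q=5/2 is in segment 1 (τ=1/2); S_1(τ)=-9367/4544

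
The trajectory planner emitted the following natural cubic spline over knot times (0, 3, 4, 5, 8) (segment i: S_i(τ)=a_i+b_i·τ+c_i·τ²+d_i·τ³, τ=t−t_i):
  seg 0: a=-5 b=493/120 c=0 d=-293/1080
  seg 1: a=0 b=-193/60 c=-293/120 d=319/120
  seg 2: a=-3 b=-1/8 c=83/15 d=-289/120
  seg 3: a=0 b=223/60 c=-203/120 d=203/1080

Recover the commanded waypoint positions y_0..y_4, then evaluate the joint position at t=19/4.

y_0=-5 y_1=0 y_2=-3 y_3=0 y_4=1
S(19/4) = -2553/2560

y_0 = S_0(0) = a_0 = -5
y_1 = S_1(0) = a_1 = 0
y_2 = S_2(0) = a_2 = -3
y_3 = S_3(0) = a_3 = 0
y_4 = S_3(3) = 1
t_q=19/4 is in segment 2 (τ=3/4); S_2(τ)=-2553/2560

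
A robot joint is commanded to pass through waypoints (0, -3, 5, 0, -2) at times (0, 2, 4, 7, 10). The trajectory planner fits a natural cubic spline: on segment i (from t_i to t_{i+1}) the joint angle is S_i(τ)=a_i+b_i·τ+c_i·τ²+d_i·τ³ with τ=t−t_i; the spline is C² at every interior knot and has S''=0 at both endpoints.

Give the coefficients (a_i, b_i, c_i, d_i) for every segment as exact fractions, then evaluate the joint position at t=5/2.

  seg 0: a=0 b=-79/24 c=0 d=43/96
  seg 1: a=-3 b=25/12 c=43/16 d=-83/96
  seg 2: a=5 b=59/24 c=-5/2 d=3/8
  seg 3: a=0 b=-29/12 c=7/8 d=-7/72
S(5/2) = -357/256

Δ: Δ0=-3/2, Δ1=4, Δ2=-5/3, Δ3=-2/3
row 1: diag=8, rhs=33; c'=1/4, d'=33/8
row 2: denom=10−2·1/4=19/2; d'=(-34−2·33/8)/(19/2)=-169/38
row 3: denom=12−3·6/19=210/19; d'=(6−3·-169/38)/(210/19)=7/4
back: M3=7/4
back: M2=-169/38−6/19·7/4=-5
back: M1=33/8−1/4·-5=43/8
M: M0=0, M1=43/8, M2=-5, M3=7/4, M4=0
seg 0: a=0, c=M0/2=0, d=(M1−M0)/(6·2)=43/96, b=Δ0−h0·(2M0+M1)/6=-79/24
seg 1: a=-3, c=M1/2=43/16, d=(M2−M1)/(6·2)=-83/96, b=Δ1−h1·(2M1+M2)/6=25/12
seg 2: a=5, c=M2/2=-5/2, d=(M3−M2)/(6·3)=3/8, b=Δ2−h2·(2M2+M3)/6=59/24
seg 3: a=0, c=M3/2=7/8, d=(M4−M3)/(6·3)=-7/72, b=Δ3−h3·(2M3+M4)/6=-29/12
t_q=5/2 → seg 1, τ=1/2; S=-3+25/12·τ+43/16·τ²+-83/96·τ³=-357/256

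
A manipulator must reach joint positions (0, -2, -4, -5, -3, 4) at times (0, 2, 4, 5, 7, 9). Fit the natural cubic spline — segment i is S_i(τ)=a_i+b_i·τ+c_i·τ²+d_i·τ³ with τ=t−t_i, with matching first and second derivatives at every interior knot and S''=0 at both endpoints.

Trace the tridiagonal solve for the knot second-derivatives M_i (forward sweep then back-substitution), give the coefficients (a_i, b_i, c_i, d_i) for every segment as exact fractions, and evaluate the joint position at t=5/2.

Δ: Δ0=-1, Δ1=-1, Δ2=-1, Δ3=1, Δ4=7/2
row 1: diag=8, rhs=0; c'=1/4, d'=0
row 2: denom=6−2·1/4=11/2; d'=(0−2·0)/(11/2)=0
row 3: denom=6−1·2/11=64/11; d'=(12−1·0)/(64/11)=33/16
row 4: denom=8−2·11/32=117/16; d'=(15−2·33/16)/(117/16)=58/39
back: M4=58/39
back: M3=33/16−11/32·58/39=121/78
back: M2=0−2/11·121/78=-11/39
back: M1=0−1/4·-11/39=11/156
M: M0=0, M1=11/156, M2=-11/39, M3=121/78, M4=58/39, M5=0
seg 0: a=0, c=M0/2=0, d=(M1−M0)/(6·2)=11/1872, b=Δ0−h0·(2M0+M1)/6=-479/468
seg 1: a=-2, c=M1/2=11/312, d=(M2−M1)/(6·2)=-55/1872, b=Δ1−h1·(2M1+M2)/6=-223/234
seg 2: a=-4, c=M2/2=-11/78, d=(M3−M2)/(6·1)=11/36, b=Δ2−h2·(2M2+M3)/6=-545/468
seg 3: a=-5, c=M3/2=121/156, d=(M4−M3)/(6·2)=-5/936, b=Δ3−h3·(2M3+M4)/6=-62/117
seg 4: a=-3, c=M4/2=29/39, d=(M5−M4)/(6·2)=-29/234, b=Δ4−h4·(2M4+M5)/6=587/234
t_q=5/2 → seg 1, τ=1/2; S=-2+-223/234·τ+11/312·τ²+-55/1872·τ³=-949/384

  seg 0: a=0 b=-479/468 c=0 d=11/1872
  seg 1: a=-2 b=-223/234 c=11/312 d=-55/1872
  seg 2: a=-4 b=-545/468 c=-11/78 d=11/36
  seg 3: a=-5 b=-62/117 c=121/156 d=-5/936
  seg 4: a=-3 b=587/234 c=29/39 d=-29/234
S(5/2) = -949/384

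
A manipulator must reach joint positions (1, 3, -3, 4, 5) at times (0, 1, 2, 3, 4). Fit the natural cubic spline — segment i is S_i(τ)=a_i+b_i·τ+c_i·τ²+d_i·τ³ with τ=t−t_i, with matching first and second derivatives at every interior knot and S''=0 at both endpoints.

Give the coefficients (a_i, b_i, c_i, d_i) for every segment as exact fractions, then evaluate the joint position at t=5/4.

  seg 0: a=1 b=145/28 c=0 d=-89/28
  seg 1: a=3 b=-61/14 c=-267/28 d=221/28
  seg 2: a=-3 b=1/4 c=99/7 d=-207/28
  seg 3: a=4 b=89/14 c=-225/28 d=75/28
S(5/4) = 2577/1792

Δ: Δ0=2, Δ1=-6, Δ2=7, Δ3=1
row 1: diag=4, rhs=-48; c'=1/4, d'=-12
row 2: denom=4−1·1/4=15/4; d'=(78−1·-12)/(15/4)=24
row 3: denom=4−1·4/15=56/15; d'=(-36−1·24)/(56/15)=-225/14
back: M3=-225/14
back: M2=24−4/15·-225/14=198/7
back: M1=-12−1/4·198/7=-267/14
M: M0=0, M1=-267/14, M2=198/7, M3=-225/14, M4=0
seg 0: a=1, c=M0/2=0, d=(M1−M0)/(6·1)=-89/28, b=Δ0−h0·(2M0+M1)/6=145/28
seg 1: a=3, c=M1/2=-267/28, d=(M2−M1)/(6·1)=221/28, b=Δ1−h1·(2M1+M2)/6=-61/14
seg 2: a=-3, c=M2/2=99/7, d=(M3−M2)/(6·1)=-207/28, b=Δ2−h2·(2M2+M3)/6=1/4
seg 3: a=4, c=M3/2=-225/28, d=(M4−M3)/(6·1)=75/28, b=Δ3−h3·(2M3+M4)/6=89/14
t_q=5/4 → seg 1, τ=1/4; S=3+-61/14·τ+-267/28·τ²+221/28·τ³=2577/1792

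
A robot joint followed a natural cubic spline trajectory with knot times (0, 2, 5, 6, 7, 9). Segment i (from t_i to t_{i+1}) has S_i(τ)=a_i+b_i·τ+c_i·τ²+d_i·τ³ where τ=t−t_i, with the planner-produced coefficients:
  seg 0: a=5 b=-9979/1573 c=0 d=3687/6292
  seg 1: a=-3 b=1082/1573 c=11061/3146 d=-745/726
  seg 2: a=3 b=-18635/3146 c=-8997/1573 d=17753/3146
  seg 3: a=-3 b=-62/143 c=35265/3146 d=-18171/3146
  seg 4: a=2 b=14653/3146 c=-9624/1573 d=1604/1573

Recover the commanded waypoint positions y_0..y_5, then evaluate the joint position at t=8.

y_0 = S_0(0) = a_0 = 5
y_1 = S_1(0) = a_1 = -3
y_2 = S_2(0) = a_2 = 3
y_3 = S_3(0) = a_3 = -3
y_4 = S_4(0) = a_4 = 2
y_5 = S_4(2) = -5
t_q=8 is in segment 4 (τ=1); S_4(τ)=4905/3146

y_0=5 y_1=-3 y_2=3 y_3=-3 y_4=2 y_5=-5
S(8) = 4905/3146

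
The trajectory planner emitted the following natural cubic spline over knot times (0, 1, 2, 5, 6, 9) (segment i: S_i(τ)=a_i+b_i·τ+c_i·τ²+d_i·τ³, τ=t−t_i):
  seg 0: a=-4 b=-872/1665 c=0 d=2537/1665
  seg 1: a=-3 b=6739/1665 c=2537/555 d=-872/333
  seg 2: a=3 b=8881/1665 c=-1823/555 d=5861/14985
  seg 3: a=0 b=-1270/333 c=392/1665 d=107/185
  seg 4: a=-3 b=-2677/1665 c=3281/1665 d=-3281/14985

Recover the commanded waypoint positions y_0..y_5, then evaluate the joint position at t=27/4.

y_0 = S_0(0) = a_0 = -4
y_1 = S_1(0) = a_1 = -3
y_2 = S_2(0) = a_2 = 3
y_3 = S_3(0) = a_3 = 0
y_4 = S_4(0) = a_4 = -3
y_5 = S_4(3) = 4
t_q=27/4 is in segment 4 (τ=3/4); S_4(τ)=-37767/11840

y_0=-4 y_1=-3 y_2=3 y_3=0 y_4=-3 y_5=4
S(27/4) = -37767/11840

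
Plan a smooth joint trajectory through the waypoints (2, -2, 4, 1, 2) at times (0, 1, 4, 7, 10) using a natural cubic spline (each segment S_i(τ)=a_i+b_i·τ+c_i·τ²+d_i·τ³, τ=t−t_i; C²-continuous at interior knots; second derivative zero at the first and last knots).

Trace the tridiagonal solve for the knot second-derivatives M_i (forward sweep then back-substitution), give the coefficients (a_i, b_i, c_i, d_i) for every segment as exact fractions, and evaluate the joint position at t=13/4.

  seg 0: a=2 b=-803/162 c=0 d=155/162
  seg 1: a=-2 b=-169/81 c=155/54 d=-733/1458
  seg 2: a=4 b=253/162 c=-134/81 d=389/1458
  seg 3: a=1 b=-94/81 c=121/162 d=-121/1458
S(13/4) = 2431/1152

Δ: Δ0=-4, Δ1=2, Δ2=-1, Δ3=1/3
row 1: diag=8, rhs=36; c'=3/8, d'=9/2
row 2: denom=12−3·3/8=87/8; d'=(-18−3·9/2)/(87/8)=-84/29
row 3: denom=12−3·8/29=324/29; d'=(8−3·-84/29)/(324/29)=121/81
back: M3=121/81
back: M2=-84/29−8/29·121/81=-268/81
back: M1=9/2−3/8·-268/81=155/27
M: M0=0, M1=155/27, M2=-268/81, M3=121/81, M4=0
seg 0: a=2, c=M0/2=0, d=(M1−M0)/(6·1)=155/162, b=Δ0−h0·(2M0+M1)/6=-803/162
seg 1: a=-2, c=M1/2=155/54, d=(M2−M1)/(6·3)=-733/1458, b=Δ1−h1·(2M1+M2)/6=-169/81
seg 2: a=4, c=M2/2=-134/81, d=(M3−M2)/(6·3)=389/1458, b=Δ2−h2·(2M2+M3)/6=253/162
seg 3: a=1, c=M3/2=121/162, d=(M4−M3)/(6·3)=-121/1458, b=Δ3−h3·(2M3+M4)/6=-94/81
t_q=13/4 → seg 1, τ=9/4; S=-2+-169/81·τ+155/54·τ²+-733/1458·τ³=2431/1152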